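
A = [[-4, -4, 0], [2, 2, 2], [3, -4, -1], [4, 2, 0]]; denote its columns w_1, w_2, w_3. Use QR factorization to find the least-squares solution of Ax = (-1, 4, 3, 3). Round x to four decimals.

q_1 = w_1/‖w_1‖ = (-4, 2, 3, 4)/6.7082 = (-0.5963, 0.2981, 0.4472, 0.5963).
r_{12} = q_1·w_2 = 2.3851.
u_2 = w_2 − 2.3851·q_1 = (-2.5778, 1.2889, -5.0667, 0.5778).
‖u_2‖ = 5.8576, so q_2 = (-0.4401, 0.2200, -0.8650, 0.0986).
r_{13} = q_1·w_3 = 0.1491; r_{23} = q_2·w_3 = 1.3051.
u_3 = w_3 − 0.1491·q_1 − 1.3051·q_2 = (0.6632, 1.6684, 0.0622, -0.2176).
‖u_3‖ = 1.8096, so q_3 = (0.3665, 0.9220, 0.0344, -0.1203).
Qᵀb = (4.9193, -0.9788, 3.0637).
Back-substitute: x_3 = 3.0637/1.8096 = 1.6930.
x_2 = (-0.9788 − 1.3051·1.6930)/5.8576 = -0.5443.
x_1 = (4.9193 − 2.3851·(-0.5443) − 0.1491·1.6930)/6.7082 = 0.8892.

x = (0.8892, -0.5443, 1.6930)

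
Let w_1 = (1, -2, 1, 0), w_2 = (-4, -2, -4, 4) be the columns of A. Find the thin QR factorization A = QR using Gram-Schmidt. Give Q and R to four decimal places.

Q = [[0.4082, -0.4746], [-0.8165, -0.4746], [0.4082, -0.4746], [0.0000, 0.5695]], R = [[2.4495, -1.6330], [0.0000, 7.0238]]

w_1 = (1, -2, 1, 0); ‖w_1‖ = 2.4495, so q_1 = (0.4082, -0.8165, 0.4082, 0.0000).
q_1·w_2 = 0.4082·(-4) + (-0.8165)·(-2) + 0.4082·(-4) + 0.0000·4 = -1.6330.
u_2 = w_2 + 1.6330·q_1 = (-3.3333, -3.3333, -3.3333, 4.0000).
‖u_2‖ = 7.0238, so q_2 = (-0.4746, -0.4746, -0.4746, 0.5695).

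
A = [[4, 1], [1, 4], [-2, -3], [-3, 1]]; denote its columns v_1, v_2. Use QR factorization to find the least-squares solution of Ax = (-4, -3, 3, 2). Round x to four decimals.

v_1 = (4, 1, -2, -3); ‖v_1‖ = 5.4772, so q_1 = (0.7303, 0.1826, -0.3651, -0.5477).
q_1·v_2 = 0.7303·1 + 0.1826·4 + (-0.3651)·(-3) + (-0.5477)·1 = 2.0083.
u_2 = v_2 − 2.0083·q_1 = (-0.4667, 3.6333, -2.2667, 2.1000).
‖u_2‖ = 4.7924, so q_2 = (-0.0974, 0.7582, -0.4730, 0.4382).
Qᵀb = (-5.6598, -2.4275).
Back-substitute: x_2 = -2.4275/4.7924 = -0.5065.
x_1 = (-5.6598 − 2.0083·(-0.5065))/5.4772 = -0.8476.

x = (-0.8476, -0.5065)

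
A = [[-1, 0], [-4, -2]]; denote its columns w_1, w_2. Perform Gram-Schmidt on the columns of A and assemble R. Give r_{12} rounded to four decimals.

w_1 = (-1, -4); ‖w_1‖ = 4.1231, so q_1 = (-0.2425, -0.9701).
r_{12} = q_1·w_2 = 1.9403.

r_{12} = 1.9403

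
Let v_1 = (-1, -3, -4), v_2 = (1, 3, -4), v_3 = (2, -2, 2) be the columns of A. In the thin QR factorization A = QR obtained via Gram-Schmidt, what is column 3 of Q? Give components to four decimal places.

e_3 = (0.9487, -0.3162, 0.0000)

e_1 = v_1/‖v_1‖ = (-1, -3, -4)/5.0990 = (-0.1961, -0.5883, -0.7845).
r_{12} = e_1·v_2 = 1.1767.
u_2 = v_2 − 1.1767·e_1 = (1.2308, 3.6923, -3.0769).
‖u_2‖ = 4.9614, so e_2 = (0.2481, 0.7442, -0.6202).
r_{13} = e_1·v_3 = -0.7845; r_{23} = e_2·v_3 = -2.2326.
u_3 = v_3 + 0.7845·e_1 + 2.2326·e_2 = (2.4000, -0.8000, 0.0000).
‖u_3‖ = 2.5298, so e_3 = (0.9487, -0.3162, 0.0000).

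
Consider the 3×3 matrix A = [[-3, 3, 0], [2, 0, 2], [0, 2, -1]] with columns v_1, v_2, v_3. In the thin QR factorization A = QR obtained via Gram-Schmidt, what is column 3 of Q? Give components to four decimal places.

q_3 = (0.4264, 0.6396, -0.6396)

q_1 = v_1/‖v_1‖ = (-3, 2, 0)/3.6056 = (-0.8321, 0.5547, 0.0000).
r_{12} = q_1·v_2 = -2.4962.
u_2 = v_2 + 2.4962·q_1 = (0.9231, 1.3846, 2.0000).
‖u_2‖ = 2.6018, so q_2 = (0.3548, 0.5322, 0.7687).
r_{13} = q_1·v_3 = 1.1094; r_{23} = q_2·v_3 = 0.2957.
u_3 = v_3 − 1.1094·q_1 − 0.2957·q_2 = (0.8182, 1.2273, -1.2273).
‖u_3‖ = 1.9188, so q_3 = (0.4264, 0.6396, -0.6396).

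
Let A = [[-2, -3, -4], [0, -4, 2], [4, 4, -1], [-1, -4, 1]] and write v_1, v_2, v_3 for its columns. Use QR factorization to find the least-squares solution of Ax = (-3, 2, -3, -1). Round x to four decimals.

v_1 = (-2, 0, 4, -1); ‖v_1‖ = 4.5826, so e_1 = (-0.4364, 0.0000, 0.8729, -0.2182).
e_1·v_2 = (-0.4364)·(-3) + 0.0000·(-4) + 0.8729·4 + (-0.2182)·(-4) = 5.6737.
u_2 = v_2 − 5.6737·e_1 = (-0.5238, -4.0000, -0.9524, -2.7619).
‖u_2‖ = 4.9809, so e_2 = (-0.1052, -0.8031, -0.1912, -0.5545).
e_1·v_3 = (-0.4364)·(-4) + 0.0000·2 + 0.8729·(-1) + (-0.2182)·1 = 0.6547; e_2·v_3 = (-0.1052)·(-4) + (-0.8031)·2 + (-0.1912)·(-1) + (-0.5545)·1 = -1.5488.
u_3 = v_3 − 0.6547·e_1 + 1.5488·e_2 = (-3.8772, 0.7562, -1.8676, 0.2841).
‖u_3‖ = 4.3787, so e_3 = (-0.8855, 0.1727, -0.4265, 0.0649).
Qᵀb = (-1.0911, -0.1625, 4.2165).
Back-substitute: x_3 = 4.2165/4.3787 = 0.9630.
x_2 = (-0.1625 + 1.5488·0.9630)/4.9809 = 0.2668.
x_1 = (-1.0911 − 5.6737·0.2668 − 0.6547·0.9630)/4.5826 = -0.7060.

x = (-0.7060, 0.2668, 0.9630)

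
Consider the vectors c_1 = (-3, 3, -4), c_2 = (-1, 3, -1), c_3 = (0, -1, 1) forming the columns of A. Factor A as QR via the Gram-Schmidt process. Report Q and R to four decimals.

c_1 = (-3, 3, -4); ‖c_1‖ = 5.8310, so e_1 = (-0.5145, 0.5145, -0.6860).
e_1·c_2 = (-0.5145)·(-1) + 0.5145·3 + (-0.6860)·(-1) = 2.7440.
u_2 = c_2 − 2.7440·e_1 = (0.4118, 1.5882, 0.8824).
‖u_2‖ = 1.8630, so e_2 = (0.2210, 0.8525, 0.4736).
e_1·c_3 = (-0.5145)·0 + 0.5145·(-1) + (-0.6860)·1 = -1.2005; e_2·c_3 = 0.2210·0 + 0.8525·(-1) + 0.4736·1 = -0.3789.
u_3 = c_3 + 1.2005·e_1 + 0.3789·e_2 = (-0.5339, -0.0593, 0.3559).
‖u_3‖ = 0.6444, so e_3 = (-0.8285, -0.0921, 0.5523).

Q = [[-0.5145, 0.2210, -0.8285], [0.5145, 0.8525, -0.0921], [-0.6860, 0.4736, 0.5523]], R = [[5.8310, 2.7440, -1.2005], [0.0000, 1.8630, -0.3789], [0.0000, 0.0000, 0.6444]]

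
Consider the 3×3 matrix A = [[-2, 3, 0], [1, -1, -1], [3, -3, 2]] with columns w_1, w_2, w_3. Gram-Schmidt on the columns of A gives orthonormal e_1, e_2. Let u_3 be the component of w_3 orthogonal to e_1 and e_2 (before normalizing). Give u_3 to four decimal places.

w_1 = (-2, 1, 3); ‖w_1‖ = 3.7417, so e_1 = (-0.5345, 0.2673, 0.8018).
e_1·w_2 = (-0.5345)·3 + 0.2673·(-1) + 0.8018·(-3) = -4.2762.
u_2 = w_2 + 4.2762·e_1 = (0.7143, 0.1429, 0.4286).
‖u_2‖ = 0.8452, so e_2 = (0.8452, 0.1690, 0.5071).
e_1·w_3 = (-0.5345)·0 + 0.2673·(-1) + 0.8018·2 = 1.3363; e_2·w_3 = 0.8452·0 + 0.1690·(-1) + 0.5071·2 = 0.8452.
u_3 = w_3 − 1.3363·e_1 − 0.8452·e_2 = (0.0000, -1.5000, 0.5000).

u_3 = (0.0000, -1.5000, 0.5000)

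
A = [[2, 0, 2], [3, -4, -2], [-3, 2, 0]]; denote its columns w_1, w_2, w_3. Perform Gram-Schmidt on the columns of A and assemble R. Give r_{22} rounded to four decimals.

e_1 = w_1/‖w_1‖ = (2, 3, -3)/4.6904 = (0.4264, 0.6396, -0.6396).
r_{12} = e_1·w_2 = -3.8376.
u_2 = w_2 + 3.8376·e_1 = (1.6364, -1.5455, -0.4545).
r_{22} = ‖u_2‖ = 2.2962.

r_{22} = 2.2962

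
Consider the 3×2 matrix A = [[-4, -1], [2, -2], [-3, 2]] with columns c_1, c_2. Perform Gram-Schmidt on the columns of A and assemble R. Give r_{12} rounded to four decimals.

q_1 = c_1/‖c_1‖ = (-4, 2, -3)/5.3852 = (-0.7428, 0.3714, -0.5571).
r_{12} = q_1·c_2 = -1.1142.

r_{12} = -1.1142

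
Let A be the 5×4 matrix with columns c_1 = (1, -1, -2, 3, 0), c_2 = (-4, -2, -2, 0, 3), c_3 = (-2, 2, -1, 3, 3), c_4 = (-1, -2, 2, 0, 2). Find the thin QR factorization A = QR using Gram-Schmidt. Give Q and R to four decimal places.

c_1 = (1, -1, -2, 3, 0); ‖c_1‖ = 3.8730, so q_1 = (0.2582, -0.2582, -0.5164, 0.7746, 0.0000).
q_1·c_2 = 0.2582·(-4) + (-0.2582)·(-2) + (-0.5164)·(-2) + 0.7746·0 + 0.0000·3 = 0.5164.
u_2 = c_2 − 0.5164·q_1 = (-4.1333, -1.8667, -1.7333, -0.4000, 3.0000).
‖u_2‖ = 5.7213, so q_2 = (-0.7224, -0.3263, -0.3030, -0.0699, 0.5244).
q_1·c_3 = 0.2582·(-2) + (-0.2582)·2 + (-0.5164)·(-1) + 0.7746·3 + 0.0000·3 = 1.8074; q_2·c_3 = (-0.7224)·(-2) + (-0.3263)·2 + (-0.3030)·(-1) + (-0.0699)·3 + 0.5244·3 = 2.4586.
u_3 = c_3 − 1.8074·q_1 − 2.4586·q_2 = (-0.6904, 3.2688, 0.6782, 1.7719, 1.7108).
‖u_3‖ = 4.2058, so q_3 = (-0.1642, 0.7772, 0.1613, 0.4213, 0.4068).
q_1·c_4 = 0.2582·(-1) + (-0.2582)·(-2) + (-0.5164)·2 + 0.7746·0 + 0.0000·2 = -0.7746; q_2·c_4 = (-0.7224)·(-1) + (-0.3263)·(-2) + (-0.3030)·2 + (-0.0699)·0 + 0.5244·2 = 1.8178; q_3·c_4 = (-0.1642)·(-1) + 0.7772·(-2) + 0.1613·2 + 0.4213·0 + 0.4068·2 = -0.2542.
u_4 = c_4 + 0.7746·q_1 − 1.8178·q_2 + 0.2542·q_3 = (0.4715, -1.4093, 2.1917, 0.8342, 1.1503).
‖u_4‖ = 3.0052, so q_4 = (0.1569, -0.4690, 0.7293, 0.2776, 0.3828).

Q = [[0.2582, -0.7224, -0.1642, 0.1569], [-0.2582, -0.3263, 0.7772, -0.4690], [-0.5164, -0.3030, 0.1613, 0.7293], [0.7746, -0.0699, 0.4213, 0.2776], [0.0000, 0.5244, 0.4068, 0.3828]], R = [[3.8730, 0.5164, 1.8074, -0.7746], [0.0000, 5.7213, 2.4586, 1.8178], [0.0000, 0.0000, 4.2058, -0.2542], [0.0000, 0.0000, 0.0000, 3.0052]]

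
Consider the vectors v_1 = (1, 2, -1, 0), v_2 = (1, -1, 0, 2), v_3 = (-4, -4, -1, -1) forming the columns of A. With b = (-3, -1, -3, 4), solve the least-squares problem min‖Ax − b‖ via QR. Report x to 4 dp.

x = (2.4141, 1.8460, 1.3308)

e_1 = v_1/‖v_1‖ = (1, 2, -1, 0)/2.4495 = (0.4082, 0.8165, -0.4082, 0.0000).
r_{12} = e_1·v_2 = -0.4082.
u_2 = v_2 + 0.4082·e_1 = (1.1667, -0.6667, -0.1667, 2.0000).
‖u_2‖ = 2.4152, so e_2 = (0.4830, -0.2760, -0.0690, 0.8281).
r_{13} = e_1·v_3 = -4.4907; r_{23} = e_2·v_3 = -1.5872.
u_3 = v_3 + 4.4907·e_1 + 1.5872·e_2 = (-1.4000, -0.7714, -2.9429, 0.3143).
‖u_3‖ = 3.3637, so e_3 = (-0.4162, -0.2293, -0.8749, 0.0934).
Qᵀb = (-0.8165, 2.3462, 4.4764).
Back-substitute: x_3 = 4.4764/3.3637 = 1.3308.
x_2 = (2.3462 + 1.5872·1.3308)/2.4152 = 1.8460.
x_1 = (-0.8165 + 0.4082·1.8460 + 4.4907·1.3308)/2.4495 = 2.4141.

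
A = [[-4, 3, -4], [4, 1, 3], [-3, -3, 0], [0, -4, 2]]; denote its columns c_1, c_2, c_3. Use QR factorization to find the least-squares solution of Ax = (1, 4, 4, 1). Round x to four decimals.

c_1 = (-4, 4, -3, 0); ‖c_1‖ = 6.4031, so e_1 = (-0.6247, 0.6247, -0.4685, 0.0000).
e_1·c_2 = (-0.6247)·3 + 0.6247·1 + (-0.4685)·(-3) + 0.0000·(-4) = 0.1562.
u_2 = c_2 − 0.1562·e_1 = (3.0976, 0.9024, -2.9268, -4.0000).
‖u_2‖ = 5.9140, so e_2 = (0.5238, 0.1526, -0.4949, -0.6764).
e_1·c_3 = (-0.6247)·(-4) + 0.6247·3 + (-0.4685)·0 + 0.0000·2 = 4.3729; e_2·c_3 = 0.5238·(-4) + 0.1526·3 + (-0.4949)·0 + (-0.6764)·2 = -2.9900.
u_3 = c_3 − 4.3729·e_1 + 2.9900·e_2 = (0.2978, 0.7245, 0.5690, -0.0223).
‖u_3‖ = 0.9685, so e_3 = (0.3075, 0.7481, 0.5876, -0.0230).
Qᵀb = (0.0000, -1.5218, 5.6272).
Back-substitute: x_3 = 5.6272/0.9685 = 5.8104.
x_2 = (-1.5218 + 2.9900·5.8104)/5.9140 = 2.6803.
x_1 = (0.0000 − 0.1562·2.6803 − 4.3729·5.8104)/6.4031 = -4.0335.

x = (-4.0335, 2.6803, 5.8104)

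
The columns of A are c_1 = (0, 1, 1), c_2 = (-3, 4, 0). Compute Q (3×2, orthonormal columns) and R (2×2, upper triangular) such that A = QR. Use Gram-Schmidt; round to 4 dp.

c_1 = (0, 1, 1); ‖c_1‖ = 1.4142, so q_1 = (0.0000, 0.7071, 0.7071).
q_1·c_2 = 0.0000·(-3) + 0.7071·4 + 0.7071·0 = 2.8284.
u_2 = c_2 − 2.8284·q_1 = (-3.0000, 2.0000, -2.0000).
‖u_2‖ = 4.1231, so q_2 = (-0.7276, 0.4851, -0.4851).

Q = [[0.0000, -0.7276], [0.7071, 0.4851], [0.7071, -0.4851]], R = [[1.4142, 2.8284], [0.0000, 4.1231]]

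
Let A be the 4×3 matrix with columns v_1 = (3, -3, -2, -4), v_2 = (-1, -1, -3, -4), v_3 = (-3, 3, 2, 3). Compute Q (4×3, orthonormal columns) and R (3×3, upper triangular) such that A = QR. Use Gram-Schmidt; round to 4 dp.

Q = [[0.4867, -0.7247, 0.0120], [-0.4867, 0.1951, 0.3711], [-0.3244, -0.4878, 0.6943], [-0.6489, -0.4460, -0.6165]], R = [[6.1644, 3.5689, -5.5155], [0.0000, 3.7767, 0.4460], [0.0000, 0.0000, 0.6165]]

v_1 = (3, -3, -2, -4); ‖v_1‖ = 6.1644, so e_1 = (0.4867, -0.4867, -0.3244, -0.6489).
e_1·v_2 = 0.4867·(-1) + (-0.4867)·(-1) + (-0.3244)·(-3) + (-0.6489)·(-4) = 3.5689.
u_2 = v_2 − 3.5689·e_1 = (-2.7368, 0.7368, -1.8421, -1.6842).
‖u_2‖ = 3.7767, so e_2 = (-0.7247, 0.1951, -0.4878, -0.4460).
e_1·v_3 = 0.4867·(-3) + (-0.4867)·3 + (-0.3244)·2 + (-0.6489)·3 = -5.5155; e_2·v_3 = (-0.7247)·(-3) + 0.1951·3 + (-0.4878)·2 + (-0.4460)·3 = 0.4460.
u_3 = v_3 + 5.5155·e_1 − 0.4460·e_2 = (0.0074, 0.2288, 0.4280, -0.3801).
‖u_3‖ = 0.6165, so e_3 = (0.0120, 0.3711, 0.6943, -0.6165).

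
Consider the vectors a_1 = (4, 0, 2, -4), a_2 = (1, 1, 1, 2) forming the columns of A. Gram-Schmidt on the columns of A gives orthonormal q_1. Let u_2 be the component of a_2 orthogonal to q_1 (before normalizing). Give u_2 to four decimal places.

u_2 = (1.2222, 1.0000, 1.1111, 1.7778)

a_1 = (4, 0, 2, -4); ‖a_1‖ = 6.0000, so q_1 = (0.6667, 0.0000, 0.3333, -0.6667).
q_1·a_2 = 0.6667·1 + 0.0000·1 + 0.3333·1 + (-0.6667)·2 = -0.3333.
u_2 = a_2 + 0.3333·q_1 = (1.2222, 1.0000, 1.1111, 1.7778).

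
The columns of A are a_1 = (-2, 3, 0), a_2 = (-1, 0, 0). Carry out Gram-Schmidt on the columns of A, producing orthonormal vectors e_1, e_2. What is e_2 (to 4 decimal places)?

e_1 = a_1/‖a_1‖ = (-2, 3, 0)/3.6056 = (-0.5547, 0.8321, 0.0000).
r_{12} = e_1·a_2 = 0.5547.
u_2 = a_2 − 0.5547·e_1 = (-0.6923, -0.4615, 0.0000).
‖u_2‖ = 0.8321, so e_2 = (-0.8321, -0.5547, 0.0000).

e_2 = (-0.8321, -0.5547, 0.0000)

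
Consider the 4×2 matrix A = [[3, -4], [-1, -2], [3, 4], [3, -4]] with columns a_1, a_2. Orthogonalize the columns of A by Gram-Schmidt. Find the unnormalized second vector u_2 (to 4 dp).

a_1 = (3, -1, 3, 3); ‖a_1‖ = 5.2915, so q_1 = (0.5669, -0.1890, 0.5669, 0.5669).
q_1·a_2 = 0.5669·(-4) + (-0.1890)·(-2) + 0.5669·4 + 0.5669·(-4) = -1.8898.
u_2 = a_2 + 1.8898·q_1 = (-2.9286, -2.3571, 5.0714, -2.9286).

u_2 = (-2.9286, -2.3571, 5.0714, -2.9286)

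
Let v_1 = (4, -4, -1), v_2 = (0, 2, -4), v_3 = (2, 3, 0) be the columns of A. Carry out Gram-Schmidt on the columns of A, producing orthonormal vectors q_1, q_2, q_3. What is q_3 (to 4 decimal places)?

q_3 = (0.7093, 0.6305, 0.3152)

v_1 = (4, -4, -1); ‖v_1‖ = 5.7446, so q_1 = (0.6963, -0.6963, -0.1741).
q_1·v_2 = 0.6963·0 + (-0.6963)·2 + (-0.1741)·(-4) = -0.6963.
u_2 = v_2 + 0.6963·q_1 = (0.4848, 1.5152, -4.1212).
‖u_2‖ = 4.4176, so q_2 = (0.1098, 0.3430, -0.9329).
q_1·v_3 = 0.6963·2 + (-0.6963)·3 + (-0.1741)·0 = -0.6963; q_2·v_3 = 0.1098·2 + 0.3430·3 + (-0.9329)·0 = 1.2485.
u_3 = v_3 + 0.6963·q_1 − 1.2485·q_2 = (2.3478, 2.0870, 1.0435).
‖u_3‖ = 3.3101, so q_3 = (0.7093, 0.6305, 0.3152).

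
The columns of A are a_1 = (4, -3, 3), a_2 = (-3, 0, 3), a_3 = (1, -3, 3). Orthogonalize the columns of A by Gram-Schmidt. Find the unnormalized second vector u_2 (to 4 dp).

u_2 = (-2.6471, -0.2647, 3.2647)

q_1 = a_1/‖a_1‖ = (4, -3, 3)/5.8310 = (0.6860, -0.5145, 0.5145).
r_{12} = q_1·a_2 = -0.5145.
u_2 = a_2 + 0.5145·q_1 = (-2.6471, -0.2647, 3.2647).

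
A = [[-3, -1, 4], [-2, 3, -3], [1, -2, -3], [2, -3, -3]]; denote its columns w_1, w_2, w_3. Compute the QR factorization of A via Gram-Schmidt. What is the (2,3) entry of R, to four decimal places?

w_1 = (-3, -2, 1, 2); ‖w_1‖ = 4.2426, so e_1 = (-0.7071, -0.4714, 0.2357, 0.4714).
e_1·w_2 = (-0.7071)·(-1) + (-0.4714)·3 + 0.2357·(-2) + 0.4714·(-3) = -2.5927.
u_2 = w_2 + 2.5927·e_1 = (-2.8333, 1.7778, -1.3889, -1.7778).
‖u_2‖ = 4.0346, so e_2 = (-0.7023, 0.4406, -0.3442, -0.4406).
r_{23} = e_2·w_3 = -1.7763.

r_{23} = -1.7763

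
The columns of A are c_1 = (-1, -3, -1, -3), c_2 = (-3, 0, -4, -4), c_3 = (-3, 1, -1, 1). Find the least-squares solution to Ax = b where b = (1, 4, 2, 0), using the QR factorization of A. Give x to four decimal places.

x = (-1.2211, 0.4316, -0.6105)

c_1 = (-1, -3, -1, -3); ‖c_1‖ = 4.4721, so e_1 = (-0.2236, -0.6708, -0.2236, -0.6708).
e_1·c_2 = (-0.2236)·(-3) + (-0.6708)·0 + (-0.2236)·(-4) + (-0.6708)·(-4) = 4.2485.
u_2 = c_2 − 4.2485·e_1 = (-2.0500, 2.8500, -3.0500, -1.1500).
‖u_2‖ = 4.7906, so e_2 = (-0.4279, 0.5949, -0.6367, -0.2401).
e_1·c_3 = (-0.2236)·(-3) + (-0.6708)·1 + (-0.2236)·(-1) + (-0.6708)·1 = -0.4472; e_2·c_3 = (-0.4279)·(-3) + 0.5949·1 + (-0.6367)·(-1) + (-0.2401)·1 = 2.2753.
u_3 = c_3 + 0.4472·e_1 − 2.2753·e_2 = (-2.1264, -0.6536, 0.3486, 1.2462).
‖u_3‖ = 2.5735, so e_3 = (-0.8262, -0.2540, 0.1354, 0.4842).
Qᵀb = (-3.3541, 0.6784, -1.5712).
Back-substitute: x_3 = -1.5712/2.5735 = -0.6105.
x_2 = (0.6784 − 2.2753·(-0.6105))/4.7906 = 0.4316.
x_1 = (-3.3541 − 4.2485·0.4316 + 0.4472·(-0.6105))/4.4721 = -1.2211.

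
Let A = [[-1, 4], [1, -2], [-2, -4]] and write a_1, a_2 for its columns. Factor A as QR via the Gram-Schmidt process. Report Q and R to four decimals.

Q = [[-0.4082, 0.7290], [0.4082, -0.3925], [-0.8165, -0.5608]], R = [[2.4495, 0.8165], [0.0000, 5.9442]]

a_1 = (-1, 1, -2); ‖a_1‖ = 2.4495, so q_1 = (-0.4082, 0.4082, -0.8165).
q_1·a_2 = (-0.4082)·4 + 0.4082·(-2) + (-0.8165)·(-4) = 0.8165.
u_2 = a_2 − 0.8165·q_1 = (4.3333, -2.3333, -3.3333).
‖u_2‖ = 5.9442, so q_2 = (0.7290, -0.3925, -0.5608).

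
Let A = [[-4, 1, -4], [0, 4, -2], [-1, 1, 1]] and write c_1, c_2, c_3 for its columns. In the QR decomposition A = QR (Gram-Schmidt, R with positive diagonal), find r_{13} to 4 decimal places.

c_1 = (-4, 0, -1); ‖c_1‖ = 4.1231, so e_1 = (-0.9701, 0.0000, -0.2425).
r_{13} = e_1·c_3 = 3.6380.

r_{13} = 3.6380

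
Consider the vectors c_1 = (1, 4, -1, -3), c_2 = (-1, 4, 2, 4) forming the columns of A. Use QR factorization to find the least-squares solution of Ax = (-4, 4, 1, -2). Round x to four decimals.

q_1 = c_1/‖c_1‖ = (1, 4, -1, -3)/5.1962 = (0.1925, 0.7698, -0.1925, -0.5774).
r_{12} = q_1·c_2 = 0.1925.
u_2 = c_2 − 0.1925·q_1 = (-1.0370, 3.8519, 2.0370, 4.1111).
‖u_2‖ = 6.0797, so q_2 = (-0.1706, 0.6336, 0.3351, 0.6762).
Qᵀb = (3.2717, 2.1992).
Back-substitute: x_2 = 2.1992/6.0797 = 0.3617.
x_1 = (3.2717 − 0.1925·0.3617)/5.1962 = 0.6162.

x = (0.6162, 0.3617)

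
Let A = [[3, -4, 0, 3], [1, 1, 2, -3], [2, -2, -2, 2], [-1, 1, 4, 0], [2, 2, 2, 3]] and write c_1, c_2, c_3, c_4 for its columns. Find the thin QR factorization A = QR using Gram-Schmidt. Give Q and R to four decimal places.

Q = [[0.6882, -0.4905, 0.4066, 0.0417], [0.2294, 0.3801, 0.2243, -0.8641], [0.4588, -0.1717, -0.2938, 0.0433], [-0.2294, 0.0858, 0.8355, 0.2324], [0.4588, 0.7603, -0.0105, 0.4424]], R = [[4.3589, -2.7530, -0.4588, 3.6707], [0.0000, 4.2920, 2.9676, -0.6745], [0.0000, 0.0000, 4.3569, -0.0721], [0.0000, 0.0000, 0.0000, 4.1311]]

e_1 = c_1/‖c_1‖ = (3, 1, 2, -1, 2)/4.3589 = (0.6882, 0.2294, 0.4588, -0.2294, 0.4588).
r_{12} = e_1·c_2 = -2.7530.
u_2 = c_2 + 2.7530·e_1 = (-2.1053, 1.6316, -0.7368, 0.3684, 3.2632).
‖u_2‖ = 4.2920, so e_2 = (-0.4905, 0.3801, -0.1717, 0.0858, 0.7603).
r_{13} = e_1·c_3 = -0.4588; r_{23} = e_2·c_3 = 2.9676.
u_3 = c_3 + 0.4588·e_1 − 2.9676·e_2 = (1.7714, 0.9771, -1.2800, 3.6400, -0.0457).
‖u_3‖ = 4.3569, so e_3 = (0.4066, 0.2243, -0.2938, 0.8355, -0.0105).
r_{14} = e_1·c_4 = 3.6707; r_{24} = e_2·c_4 = -0.6745; r_{34} = e_3·c_4 = -0.0721.
u_4 = c_4 − 3.6707·e_1 + 0.6745·e_2 + 0.0721·e_3 = (0.1722, -3.5695, 0.1788, 0.9603, 1.8278).
‖u_4‖ = 4.1311, so e_4 = (0.0417, -0.8641, 0.0433, 0.2324, 0.4424).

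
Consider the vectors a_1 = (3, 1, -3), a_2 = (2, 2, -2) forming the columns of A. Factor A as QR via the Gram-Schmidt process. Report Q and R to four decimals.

Q = [[0.6882, -0.1622], [0.2294, 0.9733], [-0.6882, 0.1622]], R = [[4.3589, 3.2118], [0.0000, 1.2978]]

a_1 = (3, 1, -3); ‖a_1‖ = 4.3589, so e_1 = (0.6882, 0.2294, -0.6882).
e_1·a_2 = 0.6882·2 + 0.2294·2 + (-0.6882)·(-2) = 3.2118.
u_2 = a_2 − 3.2118·e_1 = (-0.2105, 1.2632, 0.2105).
‖u_2‖ = 1.2978, so e_2 = (-0.1622, 0.9733, 0.1622).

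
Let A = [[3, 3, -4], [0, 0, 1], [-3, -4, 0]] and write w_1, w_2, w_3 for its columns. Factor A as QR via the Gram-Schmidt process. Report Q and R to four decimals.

Q = [[0.7071, -0.7071, 0.0000], [0.0000, 0.0000, 1.0000], [-0.7071, -0.7071, 0.0000]], R = [[4.2426, 4.9497, -2.8284], [0.0000, 0.7071, 2.8284], [0.0000, 0.0000, 1.0000]]

w_1 = (3, 0, -3); ‖w_1‖ = 4.2426, so q_1 = (0.7071, 0.0000, -0.7071).
q_1·w_2 = 0.7071·3 + 0.0000·0 + (-0.7071)·(-4) = 4.9497.
u_2 = w_2 − 4.9497·q_1 = (-0.5000, 0.0000, -0.5000).
‖u_2‖ = 0.7071, so q_2 = (-0.7071, 0.0000, -0.7071).
q_1·w_3 = 0.7071·(-4) + 0.0000·1 + (-0.7071)·0 = -2.8284; q_2·w_3 = (-0.7071)·(-4) + 0.0000·1 + (-0.7071)·0 = 2.8284.
u_3 = w_3 + 2.8284·q_1 − 2.8284·q_2 = (0.0000, 1.0000, 0.0000).
‖u_3‖ = 1.0000, so q_3 = (0.0000, 1.0000, 0.0000).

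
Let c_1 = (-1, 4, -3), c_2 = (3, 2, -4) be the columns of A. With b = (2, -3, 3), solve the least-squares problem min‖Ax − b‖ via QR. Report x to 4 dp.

x = (-0.9957, 0.1699)

c_1 = (-1, 4, -3); ‖c_1‖ = 5.0990, so e_1 = (-0.1961, 0.7845, -0.5883).
e_1·c_2 = (-0.1961)·3 + 0.7845·2 + (-0.5883)·(-4) = 3.3340.
u_2 = c_2 − 3.3340·e_1 = (3.6538, -0.6154, -2.0385).
‖u_2‖ = 4.2290, so e_2 = (0.8640, -0.1455, -0.4820).
Qᵀb = (-4.5107, 0.7185).
Back-substitute: x_2 = 0.7185/4.2290 = 0.1699.
x_1 = (-4.5107 − 3.3340·0.1699)/5.0990 = -0.9957.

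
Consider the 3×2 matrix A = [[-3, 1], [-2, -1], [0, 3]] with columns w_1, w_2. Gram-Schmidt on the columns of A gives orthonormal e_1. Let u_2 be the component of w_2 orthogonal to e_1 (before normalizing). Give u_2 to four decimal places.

w_1 = (-3, -2, 0); ‖w_1‖ = 3.6056, so e_1 = (-0.8321, -0.5547, 0.0000).
e_1·w_2 = (-0.8321)·1 + (-0.5547)·(-1) + 0.0000·3 = -0.2774.
u_2 = w_2 + 0.2774·e_1 = (0.7692, -1.1538, 3.0000).

u_2 = (0.7692, -1.1538, 3.0000)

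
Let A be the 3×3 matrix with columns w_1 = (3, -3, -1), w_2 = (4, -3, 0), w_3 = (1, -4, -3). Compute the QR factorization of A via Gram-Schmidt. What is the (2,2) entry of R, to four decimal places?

r_{22} = 1.3377

q_1 = w_1/‖w_1‖ = (3, -3, -1)/4.3589 = (0.6882, -0.6882, -0.2294).
r_{12} = q_1·w_2 = 4.8177.
u_2 = w_2 − 4.8177·q_1 = (0.6842, 0.3158, 1.1053).
r_{22} = ‖u_2‖ = 1.3377.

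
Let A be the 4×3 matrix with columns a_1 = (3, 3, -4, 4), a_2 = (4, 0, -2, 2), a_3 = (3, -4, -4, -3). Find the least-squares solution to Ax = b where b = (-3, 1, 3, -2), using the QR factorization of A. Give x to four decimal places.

a_1 = (3, 3, -4, 4); ‖a_1‖ = 7.0711, so e_1 = (0.4243, 0.4243, -0.5657, 0.5657).
e_1·a_2 = 0.4243·4 + 0.4243·0 + (-0.5657)·(-2) + 0.5657·2 = 3.9598.
u_2 = a_2 − 3.9598·e_1 = (2.3200, -1.6800, 0.2400, -0.2400).
‖u_2‖ = 2.8844, so e_2 = (0.8043, -0.5824, 0.0832, -0.0832).
e_1·a_3 = 0.4243·3 + 0.4243·(-4) + (-0.5657)·(-4) + 0.5657·(-3) = 0.1414; e_2·a_3 = 0.8043·3 + (-0.5824)·(-4) + 0.0832·(-4) + (-0.0832)·(-3) = 4.6595.
u_3 = a_3 − 0.1414·e_1 − 4.6595·e_2 = (-0.8077, -1.3462, -4.3077, -2.6923).
‖u_3‖ = 5.3169, so e_3 = (-0.1519, -0.2532, -0.8102, -0.5064).
Qᵀb = (-3.6770, -2.5794, -1.2153).
Back-substitute: x_3 = -1.2153/5.3169 = -0.2286.
x_2 = (-2.5794 − 4.6595·(-0.2286))/2.8844 = -0.5250.
x_1 = (-3.6770 − 3.9598·(-0.5250) − 0.1414·(-0.2286))/7.0711 = -0.2214.

x = (-0.2214, -0.5250, -0.2286)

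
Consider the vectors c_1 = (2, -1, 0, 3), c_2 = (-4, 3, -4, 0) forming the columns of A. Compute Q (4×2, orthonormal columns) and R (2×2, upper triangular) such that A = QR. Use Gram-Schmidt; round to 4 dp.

Q = [[0.5345, -0.4269], [-0.2673, 0.3893], [0.0000, -0.7032], [0.8018, 0.4144]], R = [[3.7417, -2.9399], [0.0000, 5.6883]]

e_1 = c_1/‖c_1‖ = (2, -1, 0, 3)/3.7417 = (0.5345, -0.2673, 0.0000, 0.8018).
r_{12} = e_1·c_2 = -2.9399.
u_2 = c_2 + 2.9399·e_1 = (-2.4286, 2.2143, -4.0000, 2.3571).
‖u_2‖ = 5.6883, so e_2 = (-0.4269, 0.3893, -0.7032, 0.4144).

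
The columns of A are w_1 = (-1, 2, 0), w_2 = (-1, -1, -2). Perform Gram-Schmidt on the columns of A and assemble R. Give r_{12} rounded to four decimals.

r_{12} = -0.4472

e_1 = w_1/‖w_1‖ = (-1, 2, 0)/2.2361 = (-0.4472, 0.8944, 0.0000).
r_{12} = e_1·w_2 = -0.4472.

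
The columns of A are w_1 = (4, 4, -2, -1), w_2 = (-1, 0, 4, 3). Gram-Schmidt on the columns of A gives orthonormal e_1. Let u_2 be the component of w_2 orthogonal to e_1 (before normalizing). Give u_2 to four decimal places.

w_1 = (4, 4, -2, -1); ‖w_1‖ = 6.0828, so e_1 = (0.6576, 0.6576, -0.3288, -0.1644).
e_1·w_2 = 0.6576·(-1) + 0.6576·0 + (-0.3288)·4 + (-0.1644)·3 = -2.4660.
u_2 = w_2 + 2.4660·e_1 = (0.6216, 1.6216, 3.1892, 2.5946).

u_2 = (0.6216, 1.6216, 3.1892, 2.5946)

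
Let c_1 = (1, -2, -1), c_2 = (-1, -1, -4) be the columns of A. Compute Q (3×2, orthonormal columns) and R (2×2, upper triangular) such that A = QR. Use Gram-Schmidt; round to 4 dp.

c_1 = (1, -2, -1); ‖c_1‖ = 2.4495, so e_1 = (0.4082, -0.8165, -0.4082).
e_1·c_2 = 0.4082·(-1) + (-0.8165)·(-1) + (-0.4082)·(-4) = 2.0412.
u_2 = c_2 − 2.0412·e_1 = (-1.8333, 0.6667, -3.1667).
‖u_2‖ = 3.7193, so e_2 = (-0.4929, 0.1792, -0.8514).

Q = [[0.4082, -0.4929], [-0.8165, 0.1792], [-0.4082, -0.8514]], R = [[2.4495, 2.0412], [0.0000, 3.7193]]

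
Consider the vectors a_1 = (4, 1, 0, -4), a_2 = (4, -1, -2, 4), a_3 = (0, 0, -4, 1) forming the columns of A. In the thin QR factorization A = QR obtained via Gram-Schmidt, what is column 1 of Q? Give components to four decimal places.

a_1 = (4, 1, 0, -4); ‖a_1‖ = 5.7446, so e_1 = (0.6963, 0.1741, 0.0000, -0.6963).

e_1 = (0.6963, 0.1741, 0.0000, -0.6963)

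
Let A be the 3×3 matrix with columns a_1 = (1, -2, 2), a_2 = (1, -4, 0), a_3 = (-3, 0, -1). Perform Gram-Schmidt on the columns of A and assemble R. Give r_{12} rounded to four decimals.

r_{12} = 3.0000

q_1 = a_1/‖a_1‖ = (1, -2, 2)/3.0000 = (0.3333, -0.6667, 0.6667).
r_{12} = q_1·a_2 = 3.0000.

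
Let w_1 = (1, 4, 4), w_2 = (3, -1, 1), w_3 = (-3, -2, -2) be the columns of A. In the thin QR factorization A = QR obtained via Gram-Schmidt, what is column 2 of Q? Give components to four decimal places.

q_1 = w_1/‖w_1‖ = (1, 4, 4)/5.7446 = (0.1741, 0.6963, 0.6963).
r_{12} = q_1·w_2 = 0.5222.
u_2 = w_2 − 0.5222·q_1 = (2.9091, -1.3636, 0.6364).
‖u_2‖ = 3.2753, so q_2 = (0.8882, -0.4163, 0.1943).

q_2 = (0.8882, -0.4163, 0.1943)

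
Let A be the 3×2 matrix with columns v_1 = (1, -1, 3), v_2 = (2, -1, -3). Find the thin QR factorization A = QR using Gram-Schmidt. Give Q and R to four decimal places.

Q = [[0.3015, 0.7772], [-0.3015, -0.4719], [0.9045, -0.4163]], R = [[3.3166, -1.8091], [0.0000, 3.2753]]

q_1 = v_1/‖v_1‖ = (1, -1, 3)/3.3166 = (0.3015, -0.3015, 0.9045).
r_{12} = q_1·v_2 = -1.8091.
u_2 = v_2 + 1.8091·q_1 = (2.5455, -1.5455, -1.3636).
‖u_2‖ = 3.2753, so q_2 = (0.7772, -0.4719, -0.4163).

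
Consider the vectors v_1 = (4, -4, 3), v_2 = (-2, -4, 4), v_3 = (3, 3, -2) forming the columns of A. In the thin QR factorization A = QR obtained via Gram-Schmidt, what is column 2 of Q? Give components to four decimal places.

v_1 = (4, -4, 3); ‖v_1‖ = 6.4031, so q_1 = (0.6247, -0.6247, 0.4685).
q_1·v_2 = 0.6247·(-2) + (-0.6247)·(-4) + 0.4685·4 = 3.1235.
u_2 = v_2 − 3.1235·q_1 = (-3.9512, -2.0488, 2.5366).
‖u_2‖ = 5.1229, so q_2 = (-0.7713, -0.3999, 0.4951).

q_2 = (-0.7713, -0.3999, 0.4951)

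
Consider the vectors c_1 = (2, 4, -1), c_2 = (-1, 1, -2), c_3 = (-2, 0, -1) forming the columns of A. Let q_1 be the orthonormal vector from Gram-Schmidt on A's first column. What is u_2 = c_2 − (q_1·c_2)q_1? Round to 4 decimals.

c_1 = (2, 4, -1); ‖c_1‖ = 4.5826, so q_1 = (0.4364, 0.8729, -0.2182).
q_1·c_2 = 0.4364·(-1) + 0.8729·1 + (-0.2182)·(-2) = 0.8729.
u_2 = c_2 − 0.8729·q_1 = (-1.3810, 0.2381, -1.8095).

u_2 = (-1.3810, 0.2381, -1.8095)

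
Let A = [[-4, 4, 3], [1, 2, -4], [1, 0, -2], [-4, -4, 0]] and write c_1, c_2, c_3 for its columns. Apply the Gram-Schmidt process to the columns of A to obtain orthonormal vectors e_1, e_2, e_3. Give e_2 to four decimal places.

e_2 = (0.7070, 0.3241, -0.0098, -0.6285)

c_1 = (-4, 1, 1, -4); ‖c_1‖ = 5.8310, so e_1 = (-0.6860, 0.1715, 0.1715, -0.6860).
e_1·c_2 = (-0.6860)·4 + 0.1715·2 + 0.1715·0 + (-0.6860)·(-4) = 0.3430.
u_2 = c_2 − 0.3430·e_1 = (4.2353, 1.9412, -0.0588, -3.7647).
‖u_2‖ = 5.9902, so e_2 = (0.7070, 0.3241, -0.0098, -0.6285).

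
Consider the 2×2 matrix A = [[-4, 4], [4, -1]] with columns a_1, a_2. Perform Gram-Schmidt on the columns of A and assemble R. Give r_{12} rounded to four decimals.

a_1 = (-4, 4); ‖a_1‖ = 5.6569, so q_1 = (-0.7071, 0.7071).
r_{12} = q_1·a_2 = -3.5355.

r_{12} = -3.5355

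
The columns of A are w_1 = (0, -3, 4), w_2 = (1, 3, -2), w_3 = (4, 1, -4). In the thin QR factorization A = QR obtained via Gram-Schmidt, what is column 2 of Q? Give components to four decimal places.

q_1 = w_1/‖w_1‖ = (0, -3, 4)/5.0000 = (0.0000, -0.6000, 0.8000).
r_{12} = q_1·w_2 = -3.4000.
u_2 = w_2 + 3.4000·q_1 = (1.0000, 0.9600, 0.7200).
‖u_2‖ = 1.5620, so q_2 = (0.6402, 0.6146, 0.4609).

q_2 = (0.6402, 0.6146, 0.4609)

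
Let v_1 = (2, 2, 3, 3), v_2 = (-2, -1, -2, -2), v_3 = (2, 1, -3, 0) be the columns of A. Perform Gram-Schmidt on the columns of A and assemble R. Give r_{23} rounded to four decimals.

e_1 = v_1/‖v_1‖ = (2, 2, 3, 3)/5.0990 = (0.3922, 0.3922, 0.5883, 0.5883).
r_{12} = e_1·v_2 = -3.5301.
u_2 = v_2 + 3.5301·e_1 = (-0.6154, 0.3846, 0.0769, 0.0769).
‖u_2‖ = 0.7338, so e_2 = (-0.8386, 0.5241, 0.1048, 0.1048).
r_{23} = e_2·v_3 = -1.4676.

r_{23} = -1.4676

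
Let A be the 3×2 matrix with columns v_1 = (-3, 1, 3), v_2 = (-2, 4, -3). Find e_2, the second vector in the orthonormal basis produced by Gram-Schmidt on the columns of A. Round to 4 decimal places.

e_1 = v_1/‖v_1‖ = (-3, 1, 3)/4.3589 = (-0.6882, 0.2294, 0.6882).
r_{12} = e_1·v_2 = 0.2294.
u_2 = v_2 − 0.2294·e_1 = (-1.8421, 3.9474, -3.1579).
‖u_2‖ = 5.3803, so e_2 = (-0.3424, 0.7337, -0.5869).

e_2 = (-0.3424, 0.7337, -0.5869)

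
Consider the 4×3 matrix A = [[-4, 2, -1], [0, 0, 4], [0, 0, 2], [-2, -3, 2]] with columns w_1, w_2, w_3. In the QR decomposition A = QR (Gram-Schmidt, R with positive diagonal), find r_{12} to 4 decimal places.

q_1 = w_1/‖w_1‖ = (-4, 0, 0, -2)/4.4721 = (-0.8944, 0.0000, 0.0000, -0.4472).
r_{12} = q_1·w_2 = -0.4472.

r_{12} = -0.4472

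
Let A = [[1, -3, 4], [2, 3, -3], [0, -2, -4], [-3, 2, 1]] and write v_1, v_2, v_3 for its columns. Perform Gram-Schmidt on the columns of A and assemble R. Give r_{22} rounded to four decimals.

r_{22} = 5.0356

v_1 = (1, 2, 0, -3); ‖v_1‖ = 3.7417, so q_1 = (0.2673, 0.5345, 0.0000, -0.8018).
q_1·v_2 = 0.2673·(-3) + 0.5345·3 + 0.0000·(-2) + (-0.8018)·2 = -0.8018.
u_2 = v_2 + 0.8018·q_1 = (-2.7857, 3.4286, -2.0000, 1.3571).
r_{22} = ‖u_2‖ = 5.0356.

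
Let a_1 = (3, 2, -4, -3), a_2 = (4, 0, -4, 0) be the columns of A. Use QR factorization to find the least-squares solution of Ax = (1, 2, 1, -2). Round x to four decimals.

q_1 = a_1/‖a_1‖ = (3, 2, -4, -3)/6.1644 = (0.4867, 0.3244, -0.6489, -0.4867).
r_{12} = q_1·a_2 = 4.5422.
u_2 = a_2 − 4.5422·q_1 = (1.7895, -1.4737, -1.0526, 2.2105).
‖u_2‖ = 3.3717, so q_2 = (0.5307, -0.4371, -0.3122, 0.6556).
Qᵀb = (1.4600, -1.9668).
Back-substitute: x_2 = -1.9668/3.3717 = -0.5833.
x_1 = (1.4600 − 4.5422·(-0.5833))/6.1644 = 0.6667.

x = (0.6667, -0.5833)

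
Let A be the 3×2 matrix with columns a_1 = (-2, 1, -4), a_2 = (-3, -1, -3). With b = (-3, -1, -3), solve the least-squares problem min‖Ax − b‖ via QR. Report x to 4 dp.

e_1 = a_1/‖a_1‖ = (-2, 1, -4)/4.5826 = (-0.4364, 0.2182, -0.8729).
r_{12} = e_1·a_2 = 3.7097.
u_2 = a_2 − 3.7097·e_1 = (-1.3810, -1.8095, 0.2381).
‖u_2‖ = 2.2887, so e_2 = (-0.6034, -0.7906, 0.1040).
Qᵀb = (3.7097, 2.2887).
Back-substitute: x_2 = 2.2887/2.2887 = 1.0000.
x_1 = (3.7097 − 3.7097·1.0000)/4.5826 = 0.0000.

x = (0.0000, 1.0000)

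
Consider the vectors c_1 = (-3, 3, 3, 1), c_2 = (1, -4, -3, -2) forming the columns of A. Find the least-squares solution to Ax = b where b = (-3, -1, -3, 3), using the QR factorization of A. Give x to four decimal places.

e_1 = c_1/‖c_1‖ = (-3, 3, 3, 1)/5.2915 = (-0.5669, 0.5669, 0.5669, 0.1890).
r_{12} = e_1·c_2 = -4.9135.
u_2 = c_2 + 4.9135·e_1 = (-1.7857, -1.2143, -0.2143, -1.0714).
‖u_2‖ = 2.4202, so e_2 = (-0.7379, -0.5017, -0.0885, -0.4427).
Qᵀb = (0.0000, 1.6528).
Back-substitute: x_2 = 1.6528/2.4202 = 0.6829.
x_1 = (0.0000 + 4.9135·0.6829)/5.2915 = 0.6341.

x = (0.6341, 0.6829)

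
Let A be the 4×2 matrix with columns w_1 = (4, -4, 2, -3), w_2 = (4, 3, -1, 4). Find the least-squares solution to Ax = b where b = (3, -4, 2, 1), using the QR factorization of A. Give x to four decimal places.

x = (0.6916, 0.2123)

e_1 = w_1/‖w_1‖ = (4, -4, 2, -3)/6.7082 = (0.5963, -0.5963, 0.2981, -0.4472).
r_{12} = e_1·w_2 = -1.4907.
u_2 = w_2 + 1.4907·e_1 = (4.8889, 2.1111, -0.5556, 3.3333).
‖u_2‖ = 6.3070, so e_2 = (0.7752, 0.3347, -0.0881, 0.5285).
Qᵀb = (4.3231, 1.3389).
Back-substitute: x_2 = 1.3389/6.3070 = 0.2123.
x_1 = (4.3231 + 1.4907·0.2123)/6.7082 = 0.6916.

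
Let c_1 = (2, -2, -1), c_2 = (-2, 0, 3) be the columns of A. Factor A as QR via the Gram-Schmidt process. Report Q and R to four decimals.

Q = [[0.6667, -0.1617], [-0.6667, -0.5659], [-0.3333, 0.8085]], R = [[3.0000, -2.3333], [0.0000, 2.7487]]

e_1 = c_1/‖c_1‖ = (2, -2, -1)/3.0000 = (0.6667, -0.6667, -0.3333).
r_{12} = e_1·c_2 = -2.3333.
u_2 = c_2 + 2.3333·e_1 = (-0.4444, -1.5556, 2.2222).
‖u_2‖ = 2.7487, so e_2 = (-0.1617, -0.5659, 0.8085).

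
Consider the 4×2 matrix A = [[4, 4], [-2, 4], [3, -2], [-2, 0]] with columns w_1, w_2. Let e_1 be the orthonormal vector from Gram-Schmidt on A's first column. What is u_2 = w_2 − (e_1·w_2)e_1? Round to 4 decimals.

u_2 = (3.7576, 4.1212, -2.1818, 0.1212)

w_1 = (4, -2, 3, -2); ‖w_1‖ = 5.7446, so e_1 = (0.6963, -0.3482, 0.5222, -0.3482).
e_1·w_2 = 0.6963·4 + (-0.3482)·4 + 0.5222·(-2) + (-0.3482)·0 = 0.3482.
u_2 = w_2 − 0.3482·e_1 = (3.7576, 4.1212, -2.1818, 0.1212).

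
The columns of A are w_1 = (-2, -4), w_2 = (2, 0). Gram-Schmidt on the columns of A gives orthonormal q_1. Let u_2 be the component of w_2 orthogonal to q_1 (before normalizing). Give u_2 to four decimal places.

u_2 = (1.6000, -0.8000)

q_1 = w_1/‖w_1‖ = (-2, -4)/4.4721 = (-0.4472, -0.8944).
r_{12} = q_1·w_2 = -0.8944.
u_2 = w_2 + 0.8944·q_1 = (1.6000, -0.8000).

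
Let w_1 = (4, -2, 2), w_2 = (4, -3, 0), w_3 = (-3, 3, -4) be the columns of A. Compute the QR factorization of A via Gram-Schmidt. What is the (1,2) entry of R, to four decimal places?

r_{12} = 4.4907

q_1 = w_1/‖w_1‖ = (4, -2, 2)/4.8990 = (0.8165, -0.4082, 0.4082).
r_{12} = q_1·w_2 = 4.4907.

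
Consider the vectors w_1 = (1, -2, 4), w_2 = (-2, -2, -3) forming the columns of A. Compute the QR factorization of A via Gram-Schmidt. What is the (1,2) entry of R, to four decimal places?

w_1 = (1, -2, 4); ‖w_1‖ = 4.5826, so q_1 = (0.2182, -0.4364, 0.8729).
r_{12} = q_1·w_2 = -2.1822.

r_{12} = -2.1822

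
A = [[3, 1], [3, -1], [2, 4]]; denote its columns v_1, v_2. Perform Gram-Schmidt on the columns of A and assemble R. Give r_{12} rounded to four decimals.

r_{12} = 1.7056

v_1 = (3, 3, 2); ‖v_1‖ = 4.6904, so e_1 = (0.6396, 0.6396, 0.4264).
r_{12} = e_1·v_2 = 1.7056.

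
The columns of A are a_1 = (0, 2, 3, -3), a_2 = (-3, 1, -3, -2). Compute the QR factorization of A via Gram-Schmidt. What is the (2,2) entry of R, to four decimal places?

r_{22} = 4.7911

a_1 = (0, 2, 3, -3); ‖a_1‖ = 4.6904, so q_1 = (0.0000, 0.4264, 0.6396, -0.6396).
q_1·a_2 = 0.0000·(-3) + 0.4264·1 + 0.6396·(-3) + (-0.6396)·(-2) = -0.2132.
u_2 = a_2 + 0.2132·q_1 = (-3.0000, 1.0909, -2.8636, -2.1364).
r_{22} = ‖u_2‖ = 4.7911.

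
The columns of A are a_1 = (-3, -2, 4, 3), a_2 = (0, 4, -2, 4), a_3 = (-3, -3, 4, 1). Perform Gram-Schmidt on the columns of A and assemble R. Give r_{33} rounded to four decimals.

e_1 = a_1/‖a_1‖ = (-3, -2, 4, 3)/6.1644 = (-0.4867, -0.3244, 0.6489, 0.4867).
r_{12} = e_1·a_2 = -0.6489.
u_2 = a_2 + 0.6489·e_1 = (-0.3158, 3.7895, -1.5789, 4.3158).
‖u_2‖ = 5.9648, so e_2 = (-0.0529, 0.6353, -0.2647, 0.7235).
r_{13} = e_1·a_3 = 5.5155; r_{23} = e_2·a_3 = -2.0824.
u_3 = a_3 − 5.5155·e_1 + 2.0824·e_2 = (-0.4260, 0.1124, -0.1302, -0.1775).
r_{33} = ‖u_3‖ = 0.4925.

r_{33} = 0.4925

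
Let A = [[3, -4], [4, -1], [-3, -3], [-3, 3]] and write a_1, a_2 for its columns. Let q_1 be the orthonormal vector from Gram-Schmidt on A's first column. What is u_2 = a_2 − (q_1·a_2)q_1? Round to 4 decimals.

u_2 = (-2.8837, 0.4884, -4.1163, 1.8837)

a_1 = (3, 4, -3, -3); ‖a_1‖ = 6.5574, so q_1 = (0.4575, 0.6100, -0.4575, -0.4575).
q_1·a_2 = 0.4575·(-4) + 0.6100·(-1) + (-0.4575)·(-3) + (-0.4575)·3 = -2.4400.
u_2 = a_2 + 2.4400·q_1 = (-2.8837, 0.4884, -4.1163, 1.8837).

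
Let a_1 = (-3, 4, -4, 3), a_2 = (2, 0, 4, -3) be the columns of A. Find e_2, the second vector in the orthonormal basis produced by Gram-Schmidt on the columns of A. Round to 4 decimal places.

e_1 = a_1/‖a_1‖ = (-3, 4, -4, 3)/7.0711 = (-0.4243, 0.5657, -0.5657, 0.4243).
r_{12} = e_1·a_2 = -4.3841.
u_2 = a_2 + 4.3841·e_1 = (0.1400, 2.4800, 1.5200, -1.1400).
‖u_2‖ = 3.1273, so e_2 = (0.0448, 0.7930, 0.4860, -0.3645).

e_2 = (0.0448, 0.7930, 0.4860, -0.3645)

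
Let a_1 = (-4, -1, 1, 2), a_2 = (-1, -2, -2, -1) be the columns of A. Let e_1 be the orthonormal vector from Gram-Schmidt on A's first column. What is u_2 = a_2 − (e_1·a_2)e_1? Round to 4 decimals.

a_1 = (-4, -1, 1, 2); ‖a_1‖ = 4.6904, so e_1 = (-0.8528, -0.2132, 0.2132, 0.4264).
e_1·a_2 = (-0.8528)·(-1) + (-0.2132)·(-2) + 0.2132·(-2) + 0.4264·(-1) = 0.4264.
u_2 = a_2 − 0.4264·e_1 = (-0.6364, -1.9091, -2.0909, -1.1818).

u_2 = (-0.6364, -1.9091, -2.0909, -1.1818)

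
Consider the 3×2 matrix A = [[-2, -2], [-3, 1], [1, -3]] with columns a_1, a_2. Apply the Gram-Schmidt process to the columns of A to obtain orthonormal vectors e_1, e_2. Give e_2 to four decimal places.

a_1 = (-2, -3, 1); ‖a_1‖ = 3.7417, so e_1 = (-0.5345, -0.8018, 0.2673).
e_1·a_2 = (-0.5345)·(-2) + (-0.8018)·1 + 0.2673·(-3) = -0.5345.
u_2 = a_2 + 0.5345·e_1 = (-2.2857, 0.5714, -2.8571).
‖u_2‖ = 3.7033, so e_2 = (-0.6172, 0.1543, -0.7715).

e_2 = (-0.6172, 0.1543, -0.7715)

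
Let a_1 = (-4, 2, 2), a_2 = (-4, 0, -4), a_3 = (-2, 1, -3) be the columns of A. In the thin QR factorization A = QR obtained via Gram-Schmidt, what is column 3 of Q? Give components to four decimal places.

q_1 = a_1/‖a_1‖ = (-4, 2, 2)/4.8990 = (-0.8165, 0.4082, 0.4082).
r_{12} = q_1·a_2 = 1.6330.
u_2 = a_2 − 1.6330·q_1 = (-2.6667, -0.6667, -4.6667).
‖u_2‖ = 5.4160, so q_2 = (-0.4924, -0.1231, -0.8616).
r_{13} = q_1·a_3 = 0.8165; r_{23} = q_2·a_3 = 3.4466.
u_3 = a_3 − 0.8165·q_1 − 3.4466·q_2 = (0.3636, 1.0909, -0.3636).
‖u_3‖ = 1.2060, so q_3 = (0.3015, 0.9045, -0.3015).

q_3 = (0.3015, 0.9045, -0.3015)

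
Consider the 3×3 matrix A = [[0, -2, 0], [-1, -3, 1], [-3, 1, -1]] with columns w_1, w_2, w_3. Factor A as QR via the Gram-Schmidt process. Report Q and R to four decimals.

w_1 = (0, -1, -3); ‖w_1‖ = 3.1623, so e_1 = (0.0000, -0.3162, -0.9487).
e_1·w_2 = 0.0000·(-2) + (-0.3162)·(-3) + (-0.9487)·1 = 0.0000.
u_2 = w_2 + 0.0000·e_1 = (-2.0000, -3.0000, 1.0000).
‖u_2‖ = 3.7417, so e_2 = (-0.5345, -0.8018, 0.2673).
e_1·w_3 = 0.0000·0 + (-0.3162)·1 + (-0.9487)·(-1) = 0.6325; e_2·w_3 = (-0.5345)·0 + (-0.8018)·1 + 0.2673·(-1) = -1.0690.
u_3 = w_3 − 0.6325·e_1 + 1.0690·e_2 = (-0.5714, 0.3429, -0.1143).
‖u_3‖ = 0.6761, so e_3 = (-0.8452, 0.5071, -0.1690).

Q = [[0.0000, -0.5345, -0.8452], [-0.3162, -0.8018, 0.5071], [-0.9487, 0.2673, -0.1690]], R = [[3.1623, 0.0000, 0.6325], [0.0000, 3.7417, -1.0690], [0.0000, 0.0000, 0.6761]]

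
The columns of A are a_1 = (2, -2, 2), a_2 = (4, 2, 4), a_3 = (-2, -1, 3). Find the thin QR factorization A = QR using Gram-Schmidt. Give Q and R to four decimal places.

Q = [[0.5774, 0.4082, -0.7071], [-0.5774, 0.8165, 0.0000], [0.5774, 0.4082, 0.7071]], R = [[3.4641, 3.4641, 1.1547], [0.0000, 4.8990, -0.4082], [0.0000, 0.0000, 3.5355]]

a_1 = (2, -2, 2); ‖a_1‖ = 3.4641, so q_1 = (0.5774, -0.5774, 0.5774).
q_1·a_2 = 0.5774·4 + (-0.5774)·2 + 0.5774·4 = 3.4641.
u_2 = a_2 − 3.4641·q_1 = (2.0000, 4.0000, 2.0000).
‖u_2‖ = 4.8990, so q_2 = (0.4082, 0.8165, 0.4082).
q_1·a_3 = 0.5774·(-2) + (-0.5774)·(-1) + 0.5774·3 = 1.1547; q_2·a_3 = 0.4082·(-2) + 0.8165·(-1) + 0.4082·3 = -0.4082.
u_3 = a_3 − 1.1547·q_1 + 0.4082·q_2 = (-2.5000, 0.0000, 2.5000).
‖u_3‖ = 3.5355, so q_3 = (-0.7071, 0.0000, 0.7071).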